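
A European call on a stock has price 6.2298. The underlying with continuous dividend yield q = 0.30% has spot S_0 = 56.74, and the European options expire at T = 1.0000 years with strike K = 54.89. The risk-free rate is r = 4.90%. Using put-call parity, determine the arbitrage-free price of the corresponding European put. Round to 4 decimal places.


Answer: Put price = 1.9250

Derivation:
Put-call parity: C - P = S_0 * exp(-qT) - K * exp(-rT).
S_0 * exp(-qT) = 56.7400 * 0.99700450 = 56.57003507
K * exp(-rT) = 54.8900 * 0.95218113 = 52.26522221
P = C - S*exp(-qT) + K*exp(-rT)
P = 6.2298 - 56.57003507 + 52.26522221 = 1.9250


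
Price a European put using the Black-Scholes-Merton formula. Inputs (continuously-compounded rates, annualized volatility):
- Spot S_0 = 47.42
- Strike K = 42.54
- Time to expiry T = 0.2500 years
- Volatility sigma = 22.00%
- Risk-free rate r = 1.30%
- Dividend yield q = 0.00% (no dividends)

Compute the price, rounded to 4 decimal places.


Answer: Price = 0.3976

Derivation:
d1 = (ln(S/K) + (r - q + 0.5*sigma^2) * T) / (sigma * sqrt(T)) = 1.07181155
d2 = d1 - sigma * sqrt(T) = 0.96181155
exp(-rT) = 0.99675528; exp(-qT) = 1.00000000
P = K * exp(-rT) * N(-d2) - S_0 * exp(-qT) * N(-d1)
N(-d1) = 0.14190234; N(-d2) = 0.16807214
P = 42.5400 * 0.99675528 * 0.16807214 - 47.4200 * 1.00000000 * 0.14190234 = 0.3976


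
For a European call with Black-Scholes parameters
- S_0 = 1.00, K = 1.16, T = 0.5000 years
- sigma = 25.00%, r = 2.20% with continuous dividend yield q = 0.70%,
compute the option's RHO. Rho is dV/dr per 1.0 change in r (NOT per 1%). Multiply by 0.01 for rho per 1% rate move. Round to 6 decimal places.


d1 = -0.7087755821; d2 = -0.8855522774
phi(d1) = 0.3103297162; exp(-qT) = 0.9965061179; exp(-rT) = 0.9890602788
N(d2) = 0.1879294186
Rho = K*T*exp(-rT)*N(d2) = 1.1600 * 0.5000 * 0.9890602788 * 0.1879294186 = 0.107807

Answer: Rho = 0.107807


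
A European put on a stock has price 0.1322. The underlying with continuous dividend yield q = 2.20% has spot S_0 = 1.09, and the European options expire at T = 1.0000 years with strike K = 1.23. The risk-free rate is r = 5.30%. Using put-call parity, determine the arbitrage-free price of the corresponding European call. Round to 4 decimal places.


Put-call parity: C - P = S_0 * exp(-qT) - K * exp(-rT).
S_0 * exp(-qT) = 1.0900 * 0.97824024 = 1.06628186
K * exp(-rT) = 1.2300 * 0.94838001 = 1.16650742
C = P + S*exp(-qT) - K*exp(-rT)
C = 0.1322 + 1.06628186 - 1.16650742 = 0.0320

Answer: Call price = 0.0320


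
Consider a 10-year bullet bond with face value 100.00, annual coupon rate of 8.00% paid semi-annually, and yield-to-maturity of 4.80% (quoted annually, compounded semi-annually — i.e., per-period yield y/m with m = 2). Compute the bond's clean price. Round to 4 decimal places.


Coupon per period c = face * coupon_rate / m = 4.000000
Periods per year m = 2; per-period yield y/m = 0.024000
Number of cashflows N = 20
Cashflows (t years, CF_t, discount factor 1/(1+y/m)^(m*t), PV):
  t = 0.5000: CF_t = 4.000000, DF = 0.976562, PV = 3.906250
  t = 1.0000: CF_t = 4.000000, DF = 0.953674, PV = 3.814697
  t = 1.5000: CF_t = 4.000000, DF = 0.931323, PV = 3.725290
  t = 2.0000: CF_t = 4.000000, DF = 0.909495, PV = 3.637979
  t = 2.5000: CF_t = 4.000000, DF = 0.888178, PV = 3.552714
  t = 3.0000: CF_t = 4.000000, DF = 0.867362, PV = 3.469447
  t = 3.5000: CF_t = 4.000000, DF = 0.847033, PV = 3.388132
  t = 4.0000: CF_t = 4.000000, DF = 0.827181, PV = 3.308722
  t = 4.5000: CF_t = 4.000000, DF = 0.807794, PV = 3.231174
  t = 5.0000: CF_t = 4.000000, DF = 0.788861, PV = 3.155444
  t = 5.5000: CF_t = 4.000000, DF = 0.770372, PV = 3.081488
  t = 6.0000: CF_t = 4.000000, DF = 0.752316, PV = 3.009266
  t = 6.5000: CF_t = 4.000000, DF = 0.734684, PV = 2.938736
  t = 7.0000: CF_t = 4.000000, DF = 0.717465, PV = 2.869859
  t = 7.5000: CF_t = 4.000000, DF = 0.700649, PV = 2.802597
  t = 8.0000: CF_t = 4.000000, DF = 0.684228, PV = 2.736911
  t = 8.5000: CF_t = 4.000000, DF = 0.668191, PV = 2.672765
  t = 9.0000: CF_t = 4.000000, DF = 0.652530, PV = 2.610122
  t = 9.5000: CF_t = 4.000000, DF = 0.637237, PV = 2.548947
  t = 10.0000: CF_t = 104.000000, DF = 0.622302, PV = 64.719359
Price P = sum_t PV_t = 125.179898

Answer: Price = 125.1799


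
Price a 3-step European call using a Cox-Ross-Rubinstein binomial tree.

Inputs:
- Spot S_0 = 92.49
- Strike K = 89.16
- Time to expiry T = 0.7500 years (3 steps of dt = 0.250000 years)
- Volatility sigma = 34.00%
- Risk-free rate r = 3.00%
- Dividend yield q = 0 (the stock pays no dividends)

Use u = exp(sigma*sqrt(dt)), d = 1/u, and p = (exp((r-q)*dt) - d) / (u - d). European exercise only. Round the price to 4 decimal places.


Answer: Price = V(0,0) = 14.1853

Derivation:
dt = T/N = 0.250000
u = exp(sigma*sqrt(dt)) = 1.185305; d = 1/u = 0.843665
p = (exp((r-q)*dt) - d) / (u - d) = 0.479638
Discount per step: exp(-r*dt) = 0.992528
Stock lattice S(k, i) with i counting down-moves:
  k=0: S(0,0) = 92.4900
  k=1: S(1,0) = 109.6288; S(1,1) = 78.0306
  k=2: S(2,0) = 129.9436; S(2,1) = 92.4900; S(2,2) = 65.8316
  k=3: S(3,0) = 154.0228; S(3,1) = 109.6288; S(3,2) = 78.0306; S(3,3) = 55.5398
Terminal payoffs V(N, i) = max(S_T - K, 0):
  V(3,0) = 64.862783; V(3,1) = 20.468846; V(3,2) = 0.000000; V(3,3) = 0.000000
Backward induction: V(k, i) = exp(-r*dt) * [p * V(k+1, i) + (1-p) * V(k+1, i+1)].
  V(2,0) = exp(-r*dt) * [p*64.862783 + (1-p)*20.468846] = 41.449801
  V(2,1) = exp(-r*dt) * [p*20.468846 + (1-p)*0.000000] = 9.744270
  V(2,2) = exp(-r*dt) * [p*0.000000 + (1-p)*0.000000] = 0.000000
  V(1,0) = exp(-r*dt) * [p*41.449801 + (1-p)*9.744270] = 24.764996
  V(1,1) = exp(-r*dt) * [p*9.744270 + (1-p)*0.000000] = 4.638796
  V(0,0) = exp(-r*dt) * [p*24.764996 + (1-p)*4.638796] = 14.185287


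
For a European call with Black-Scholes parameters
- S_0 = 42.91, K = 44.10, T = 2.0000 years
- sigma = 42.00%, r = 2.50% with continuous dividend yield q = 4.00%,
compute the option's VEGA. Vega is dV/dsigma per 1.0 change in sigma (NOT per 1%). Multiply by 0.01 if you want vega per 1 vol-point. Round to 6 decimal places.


d1 = 0.2004228790; d2 = -0.3935468172
phi(d1) = 0.3910095877; exp(-qT) = 0.9231163464; exp(-rT) = 0.9512294245
Vega = S * exp(-qT) * phi(d1) * sqrt(T) = 42.9100 * 0.9231163464 * 0.3910095877 * 1.4142135624 = 21.903694

Answer: Vega = 21.903694


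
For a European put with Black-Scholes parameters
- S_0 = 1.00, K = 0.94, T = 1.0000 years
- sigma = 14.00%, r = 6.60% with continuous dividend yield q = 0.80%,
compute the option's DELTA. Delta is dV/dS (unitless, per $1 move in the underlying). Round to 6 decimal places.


Answer: Delta = -0.175746

Derivation:
d1 = 0.9262528837; d2 = 0.7862528837
phi(d1) = 0.2597824483; exp(-qT) = 0.9920319148; exp(-rT) = 0.9361308643
N(-d1) = 0.1771572877
Delta = -exp(-qT) * N(-d1) = -0.9920319148 * 0.1771572877 = -0.175746


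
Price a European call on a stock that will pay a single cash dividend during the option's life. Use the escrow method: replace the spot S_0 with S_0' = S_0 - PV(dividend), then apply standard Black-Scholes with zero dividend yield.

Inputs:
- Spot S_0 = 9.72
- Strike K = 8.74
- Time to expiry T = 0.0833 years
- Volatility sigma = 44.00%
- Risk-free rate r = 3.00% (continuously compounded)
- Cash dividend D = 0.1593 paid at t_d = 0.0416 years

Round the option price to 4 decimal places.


PV(D) = D * exp(-r * t_d) = 0.1593 * 0.99875278 = 0.15910132
S_0' = S_0 - PV(D) = 9.7200 - 0.15910132 = 9.56089868
d1 = (ln(S_0'/K) + (r + sigma^2/2)*T) / (sigma*sqrt(T)) = 0.79008324
d2 = d1 - sigma*sqrt(T) = 0.66309159
exp(-rT) = 0.99750412
N(d1) = 0.78526042; N(d2) = 0.74636405
C = S_0' * N(d1) - K * exp(-rT) * N(d2) = 9.56089868 * 0.78526042 - 8.7400 * 0.99750412 * 0.74636405 = 1.0009

Answer: Price = 1.0009


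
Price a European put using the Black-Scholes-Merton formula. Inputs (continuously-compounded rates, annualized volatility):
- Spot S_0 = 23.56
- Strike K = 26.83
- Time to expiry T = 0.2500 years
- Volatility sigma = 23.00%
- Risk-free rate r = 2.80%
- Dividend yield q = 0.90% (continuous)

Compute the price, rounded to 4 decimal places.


d1 = (ln(S/K) + (r - q + 0.5*sigma^2) * T) / (sigma * sqrt(T)) = -1.03137222
d2 = d1 - sigma * sqrt(T) = -1.14637222
exp(-rT) = 0.99302444; exp(-qT) = 0.99775253
P = K * exp(-rT) * N(-d2) - S_0 * exp(-qT) * N(-d1)
N(-d1) = 0.84881685; N(-d2) = 0.87417941
P = 26.8300 * 0.99302444 * 0.87417941 - 23.5600 * 0.99775253 * 0.84881685 = 3.3374

Answer: Price = 3.3374


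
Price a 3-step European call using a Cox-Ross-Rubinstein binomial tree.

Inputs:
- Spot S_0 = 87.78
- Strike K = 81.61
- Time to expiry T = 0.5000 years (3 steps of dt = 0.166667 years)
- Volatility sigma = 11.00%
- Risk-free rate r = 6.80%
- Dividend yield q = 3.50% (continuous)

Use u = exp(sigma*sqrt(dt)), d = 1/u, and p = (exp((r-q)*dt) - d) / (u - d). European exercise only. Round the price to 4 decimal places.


dt = T/N = 0.166667
u = exp(sigma*sqrt(dt)) = 1.045931; d = 1/u = 0.956086
p = (exp((r-q)*dt) - d) / (u - d) = 0.550160
Discount per step: exp(-r*dt) = 0.988731
Stock lattice S(k, i) with i counting down-moves:
  k=0: S(0,0) = 87.7800
  k=1: S(1,0) = 91.8118; S(1,1) = 83.9252
  k=2: S(2,0) = 96.0288; S(2,1) = 87.7800; S(2,2) = 80.2398
  k=3: S(3,0) = 100.4395; S(3,1) = 91.8118; S(3,2) = 83.9252; S(3,3) = 76.7161
Terminal payoffs V(N, i) = max(S_T - K, 0):
  V(3,0) = 18.829506; V(3,1) = 10.201815; V(3,2) = 2.315237; V(3,3) = 0.000000
Backward induction: V(k, i) = exp(-r*dt) * [p * V(k+1, i) + (1-p) * V(k+1, i+1)].
  V(2,0) = exp(-r*dt) * [p*18.829506 + (1-p)*10.201815] = 14.779970
  V(2,1) = exp(-r*dt) * [p*10.201815 + (1-p)*2.315237] = 6.579132
  V(2,2) = exp(-r*dt) * [p*2.315237 + (1-p)*0.000000] = 1.259398
  V(1,0) = exp(-r*dt) * [p*14.779970 + (1-p)*6.579132] = 10.965921
  V(1,1) = exp(-r*dt) * [p*6.579132 + (1-p)*1.259398] = 4.138930
  V(0,0) = exp(-r*dt) * [p*10.965921 + (1-p)*4.138930] = 7.805900

Answer: Price = V(0,0) = 7.8059


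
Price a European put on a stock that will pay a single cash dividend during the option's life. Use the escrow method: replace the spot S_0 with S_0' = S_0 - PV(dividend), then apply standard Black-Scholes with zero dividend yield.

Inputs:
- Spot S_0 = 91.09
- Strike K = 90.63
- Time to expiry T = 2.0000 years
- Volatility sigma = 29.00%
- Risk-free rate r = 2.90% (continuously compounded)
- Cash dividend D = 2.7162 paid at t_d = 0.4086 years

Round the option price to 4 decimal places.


Answer: Price = 12.7337

Derivation:
PV(D) = D * exp(-r * t_d) = 2.7162 * 0.98822053 = 2.68420460
S_0' = S_0 - PV(D) = 91.0900 - 2.68420460 = 88.40579540
d1 = (ln(S_0'/K) + (r + sigma^2/2)*T) / (sigma*sqrt(T)) = 0.28589605
d2 = d1 - sigma*sqrt(T) = -0.12422588
exp(-rT) = 0.94364995
N(-d1) = 0.38747887; N(-d2) = 0.54943178
P = K * exp(-rT) * N(-d2) - S_0' * N(-d1) = 90.6300 * 0.94364995 * 0.54943178 - 88.40579540 * 0.38747887 = 12.7337


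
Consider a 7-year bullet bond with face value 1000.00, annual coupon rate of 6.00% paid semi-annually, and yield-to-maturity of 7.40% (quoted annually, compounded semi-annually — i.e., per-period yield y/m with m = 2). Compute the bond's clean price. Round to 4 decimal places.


Coupon per period c = face * coupon_rate / m = 30.000000
Periods per year m = 2; per-period yield y/m = 0.037000
Number of cashflows N = 14
Cashflows (t years, CF_t, discount factor 1/(1+y/m)^(m*t), PV):
  t = 0.5000: CF_t = 30.000000, DF = 0.964320, PV = 28.929605
  t = 1.0000: CF_t = 30.000000, DF = 0.929913, PV = 27.897401
  t = 1.5000: CF_t = 30.000000, DF = 0.896734, PV = 26.902026
  t = 2.0000: CF_t = 30.000000, DF = 0.864739, PV = 25.942166
  t = 2.5000: CF_t = 30.000000, DF = 0.833885, PV = 25.016553
  t = 3.0000: CF_t = 30.000000, DF = 0.804132, PV = 24.123966
  t = 3.5000: CF_t = 30.000000, DF = 0.775441, PV = 23.263227
  t = 4.0000: CF_t = 30.000000, DF = 0.747773, PV = 22.433199
  t = 4.5000: CF_t = 30.000000, DF = 0.721093, PV = 21.632786
  t = 5.0000: CF_t = 30.000000, DF = 0.695364, PV = 20.860931
  t = 5.5000: CF_t = 30.000000, DF = 0.670554, PV = 20.116616
  t = 6.0000: CF_t = 30.000000, DF = 0.646629, PV = 19.398859
  t = 6.5000: CF_t = 30.000000, DF = 0.623557, PV = 18.706710
  t = 7.0000: CF_t = 1030.000000, DF = 0.601309, PV = 619.347851
Price P = sum_t PV_t = 924.571896

Answer: Price = 924.5719


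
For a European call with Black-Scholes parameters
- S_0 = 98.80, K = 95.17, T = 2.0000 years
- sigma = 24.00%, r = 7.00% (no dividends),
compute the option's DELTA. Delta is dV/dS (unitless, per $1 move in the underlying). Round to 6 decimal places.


d1 = 0.6924721418; d2 = 0.3530608868
phi(d1) = 0.3138948045; exp(-qT) = 1.0000000000; exp(-rT) = 0.8693582354
N(d1) = 0.7556795626
Delta = exp(-qT) * N(d1) = 1.0000000000 * 0.7556795626 = 0.755680

Answer: Delta = 0.755680


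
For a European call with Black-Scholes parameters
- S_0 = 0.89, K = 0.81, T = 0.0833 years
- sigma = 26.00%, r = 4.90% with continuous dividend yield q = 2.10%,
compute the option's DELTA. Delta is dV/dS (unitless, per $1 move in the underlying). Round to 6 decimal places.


d1 = 1.3237535121; d2 = 1.2487129897
phi(d1) = 0.1661108049; exp(-qT) = 0.9982522291; exp(-rT) = 0.9959266188
N(d1) = 0.9072075400
Delta = exp(-qT) * N(d1) = 0.9982522291 * 0.9072075400 = 0.905622

Answer: Delta = 0.905622


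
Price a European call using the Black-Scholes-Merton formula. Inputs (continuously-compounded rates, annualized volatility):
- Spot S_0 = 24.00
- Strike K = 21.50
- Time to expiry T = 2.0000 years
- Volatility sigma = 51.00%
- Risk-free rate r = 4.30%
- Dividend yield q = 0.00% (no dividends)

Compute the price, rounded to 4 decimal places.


d1 = (ln(S/K) + (r - q + 0.5*sigma^2) * T) / (sigma * sqrt(T)) = 0.63237654
d2 = d1 - sigma * sqrt(T) = -0.08887238
exp(-rT) = 0.91759423; exp(-qT) = 1.00000000
C = S_0 * exp(-qT) * N(d1) - K * exp(-rT) * N(d2)
N(d1) = 0.73642957; N(d2) = 0.46459167
C = 24.0000 * 1.00000000 * 0.73642957 - 21.5000 * 0.91759423 * 0.46459167 = 8.5087

Answer: Price = 8.5087


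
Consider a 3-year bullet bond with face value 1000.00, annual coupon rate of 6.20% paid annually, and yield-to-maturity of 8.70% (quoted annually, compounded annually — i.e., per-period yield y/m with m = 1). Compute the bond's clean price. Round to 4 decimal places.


Coupon per period c = face * coupon_rate / m = 62.000000
Periods per year m = 1; per-period yield y/m = 0.087000
Number of cashflows N = 3
Cashflows (t years, CF_t, discount factor 1/(1+y/m)^(m*t), PV):
  t = 1.0000: CF_t = 62.000000, DF = 0.919963, PV = 57.037718
  t = 2.0000: CF_t = 62.000000, DF = 0.846332, PV = 52.472602
  t = 3.0000: CF_t = 1062.000000, DF = 0.778595, PV = 826.867428
Price P = sum_t PV_t = 936.377749

Answer: Price = 936.3777


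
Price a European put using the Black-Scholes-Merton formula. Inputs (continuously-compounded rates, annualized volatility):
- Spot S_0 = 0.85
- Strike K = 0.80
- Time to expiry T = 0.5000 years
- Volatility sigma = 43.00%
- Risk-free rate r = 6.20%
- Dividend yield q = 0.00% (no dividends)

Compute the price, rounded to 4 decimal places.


d1 = (ln(S/K) + (r - q + 0.5*sigma^2) * T) / (sigma * sqrt(T)) = 0.45336931
d2 = d1 - sigma * sqrt(T) = 0.14931340
exp(-rT) = 0.96947557; exp(-qT) = 1.00000000
P = K * exp(-rT) * N(-d2) - S_0 * exp(-qT) * N(-d1)
N(-d1) = 0.32514141; N(-d2) = 0.44065317
P = 0.8000 * 0.96947557 * 0.44065317 - 0.8500 * 1.00000000 * 0.32514141 = 0.0654

Answer: Price = 0.0654


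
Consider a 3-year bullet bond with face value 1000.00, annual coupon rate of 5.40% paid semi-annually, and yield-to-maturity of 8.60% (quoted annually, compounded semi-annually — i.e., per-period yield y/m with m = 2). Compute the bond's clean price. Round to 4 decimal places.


Answer: Price = 916.9388

Derivation:
Coupon per period c = face * coupon_rate / m = 27.000000
Periods per year m = 2; per-period yield y/m = 0.043000
Number of cashflows N = 6
Cashflows (t years, CF_t, discount factor 1/(1+y/m)^(m*t), PV):
  t = 0.5000: CF_t = 27.000000, DF = 0.958773, PV = 25.886865
  t = 1.0000: CF_t = 27.000000, DF = 0.919245, PV = 24.819621
  t = 1.5000: CF_t = 27.000000, DF = 0.881347, PV = 23.796377
  t = 2.0000: CF_t = 27.000000, DF = 0.845012, PV = 22.815318
  t = 2.5000: CF_t = 27.000000, DF = 0.810174, PV = 21.874706
  t = 3.0000: CF_t = 1027.000000, DF = 0.776773, PV = 797.745922
Price P = sum_t PV_t = 916.938809


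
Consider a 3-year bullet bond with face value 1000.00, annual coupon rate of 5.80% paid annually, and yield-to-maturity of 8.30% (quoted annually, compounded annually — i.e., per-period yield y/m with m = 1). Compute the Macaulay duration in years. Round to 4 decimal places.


Coupon per period c = face * coupon_rate / m = 58.000000
Periods per year m = 1; per-period yield y/m = 0.083000
Number of cashflows N = 3
Cashflows (t years, CF_t, discount factor 1/(1+y/m)^(m*t), PV):
  t = 1.0000: CF_t = 58.000000, DF = 0.923361, PV = 53.554940
  t = 2.0000: CF_t = 58.000000, DF = 0.852596, PV = 49.450545
  t = 3.0000: CF_t = 1058.000000, DF = 0.787254, PV = 832.914261
Price P = sum_t PV_t = 935.919745
Macaulay numerator sum_t t * PV_t:
  t * PV_t at t = 1.0000: 53.554940
  t * PV_t at t = 2.0000: 98.901090
  t * PV_t at t = 3.0000: 2498.742782
Macaulay duration D = (sum_t t * PV_t) / P = 2651.198811 / 935.919745 = 2.832720

Answer: Macaulay duration = 2.8327 years


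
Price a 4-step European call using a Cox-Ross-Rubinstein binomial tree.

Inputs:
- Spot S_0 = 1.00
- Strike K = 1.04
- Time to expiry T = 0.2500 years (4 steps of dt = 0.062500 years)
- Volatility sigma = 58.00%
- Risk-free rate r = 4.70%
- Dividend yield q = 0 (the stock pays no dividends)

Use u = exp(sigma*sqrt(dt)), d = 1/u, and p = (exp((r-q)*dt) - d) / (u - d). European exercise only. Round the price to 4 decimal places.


Answer: Price = V(0,0) = 0.1028

Derivation:
dt = T/N = 0.062500
u = exp(sigma*sqrt(dt)) = 1.156040; d = 1/u = 0.865022
p = (exp((r-q)*dt) - d) / (u - d) = 0.473922
Discount per step: exp(-r*dt) = 0.997067
Stock lattice S(k, i) with i counting down-moves:
  k=0: S(0,0) = 1.0000
  k=1: S(1,0) = 1.1560; S(1,1) = 0.8650
  k=2: S(2,0) = 1.3364; S(2,1) = 1.0000; S(2,2) = 0.7483
  k=3: S(3,0) = 1.5450; S(3,1) = 1.1560; S(3,2) = 0.8650; S(3,3) = 0.6473
  k=4: S(4,0) = 1.7860; S(4,1) = 1.3364; S(4,2) = 1.0000; S(4,3) = 0.7483; S(4,4) = 0.5599
Terminal payoffs V(N, i) = max(S_T - K, 0):
  V(4,0) = 0.746038; V(4,1) = 0.296427; V(4,2) = 0.000000; V(4,3) = 0.000000; V(4,4) = 0.000000
Backward induction: V(k, i) = exp(-r*dt) * [p * V(k+1, i) + (1-p) * V(k+1, i+1)].
  V(3,0) = exp(-r*dt) * [p*0.746038 + (1-p)*0.296427] = 0.508014
  V(3,1) = exp(-r*dt) * [p*0.296427 + (1-p)*0.000000] = 0.140071
  V(3,2) = exp(-r*dt) * [p*0.000000 + (1-p)*0.000000] = 0.000000
  V(3,3) = exp(-r*dt) * [p*0.000000 + (1-p)*0.000000] = 0.000000
  V(2,0) = exp(-r*dt) * [p*0.508014 + (1-p)*0.140071] = 0.313525
  V(2,1) = exp(-r*dt) * [p*0.140071 + (1-p)*0.000000] = 0.066188
  V(2,2) = exp(-r*dt) * [p*0.000000 + (1-p)*0.000000] = 0.000000
  V(1,0) = exp(-r*dt) * [p*0.313525 + (1-p)*0.066188] = 0.182869
  V(1,1) = exp(-r*dt) * [p*0.066188 + (1-p)*0.000000] = 0.031276
  V(0,0) = exp(-r*dt) * [p*0.182869 + (1-p)*0.031276] = 0.102817


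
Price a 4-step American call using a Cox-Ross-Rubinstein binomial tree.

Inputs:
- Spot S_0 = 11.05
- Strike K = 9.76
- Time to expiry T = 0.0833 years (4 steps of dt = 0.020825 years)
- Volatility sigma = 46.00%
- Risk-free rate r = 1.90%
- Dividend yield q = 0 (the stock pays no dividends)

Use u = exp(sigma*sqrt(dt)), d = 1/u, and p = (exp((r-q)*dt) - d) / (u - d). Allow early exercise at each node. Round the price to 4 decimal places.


Answer: Price = V(0,0) = 1.4169

Derivation:
dt = T/N = 0.020825
u = exp(sigma*sqrt(dt)) = 1.068635; d = 1/u = 0.935773
p = (exp((r-q)*dt) - d) / (u - d) = 0.486389
Discount per step: exp(-r*dt) = 0.999604
Stock lattice S(k, i) with i counting down-moves:
  k=0: S(0,0) = 11.0500
  k=1: S(1,0) = 11.8084; S(1,1) = 10.3403
  k=2: S(2,0) = 12.6189; S(2,1) = 11.0500; S(2,2) = 9.6762
  k=3: S(3,0) = 13.4850; S(3,1) = 11.8084; S(3,2) = 10.3403; S(3,3) = 9.0547
  k=4: S(4,0) = 14.4105; S(4,1) = 12.6189; S(4,2) = 11.0500; S(4,3) = 9.6762; S(4,4) = 8.4732
Terminal payoffs V(N, i) = max(S_T - K, 0):
  V(4,0) = 4.650519; V(4,1) = 2.858884; V(4,2) = 1.290000; V(4,3) = 0.000000; V(4,4) = 0.000000
Backward induction: V(k, i) = exp(-r*dt) * [p * V(k+1, i) + (1-p) * V(k+1, i+1)]; then take max(V_cont, immediate exercise) for American.
  V(3,0) = exp(-r*dt) * [p*4.650519 + (1-p)*2.858884] = 3.728840; exercise = 3.724979; V(3,0) = max -> 3.728840
  V(3,1) = exp(-r*dt) * [p*2.858884 + (1-p)*1.290000] = 2.052276; exercise = 2.048415; V(3,1) = max -> 2.052276
  V(3,2) = exp(-r*dt) * [p*1.290000 + (1-p)*0.000000] = 0.627194; exercise = 0.580295; V(3,2) = max -> 0.627194
  V(3,3) = exp(-r*dt) * [p*0.000000 + (1-p)*0.000000] = 0.000000; exercise = 0.000000; V(3,3) = max -> 0.000000
  V(2,0) = exp(-r*dt) * [p*3.728840 + (1-p)*2.052276] = 2.866605; exercise = 2.858884; V(2,0) = max -> 2.866605
  V(2,1) = exp(-r*dt) * [p*2.052276 + (1-p)*0.627194] = 1.319816; exercise = 1.290000; V(2,1) = max -> 1.319816
  V(2,2) = exp(-r*dt) * [p*0.627194 + (1-p)*0.000000] = 0.304940; exercise = 0.000000; V(2,2) = max -> 0.304940
  V(1,0) = exp(-r*dt) * [p*2.866605 + (1-p)*1.319816] = 2.071338; exercise = 2.048415; V(1,0) = max -> 2.071338
  V(1,1) = exp(-r*dt) * [p*1.319816 + (1-p)*0.304940] = 0.798249; exercise = 0.580295; V(1,1) = max -> 0.798249
  V(0,0) = exp(-r*dt) * [p*2.071338 + (1-p)*0.798249] = 1.416905; exercise = 1.290000; V(0,0) = max -> 1.416905


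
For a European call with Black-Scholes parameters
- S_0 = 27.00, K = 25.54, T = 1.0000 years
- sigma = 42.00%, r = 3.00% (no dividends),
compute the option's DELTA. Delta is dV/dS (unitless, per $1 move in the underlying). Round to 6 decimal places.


d1 = 0.4137881319; d2 = -0.0062118681
phi(d1) = 0.3662098159; exp(-qT) = 1.0000000000; exp(-rT) = 0.9704455335
N(d1) = 0.6604853618
Delta = exp(-qT) * N(d1) = 1.0000000000 * 0.6604853618 = 0.660485

Answer: Delta = 0.660485


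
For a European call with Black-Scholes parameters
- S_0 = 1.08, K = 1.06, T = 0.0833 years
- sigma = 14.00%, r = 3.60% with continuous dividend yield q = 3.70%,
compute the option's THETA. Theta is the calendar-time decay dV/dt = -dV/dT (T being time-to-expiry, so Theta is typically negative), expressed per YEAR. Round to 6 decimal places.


Answer: Theta = -0.091030

Derivation:
d1 = 0.4807445386; d2 = 0.4403381034
phi(d1) = 0.3554053930; exp(-qT) = 0.9969226448; exp(-rT) = 0.9970056919
Theta = -S*exp(-qT)*phi(d1)*sigma/(2*sqrt(T)) - r*K*exp(-rT)*N(d2) + q*S*exp(-qT)*N(d1)
N(d1) = 0.6846509638; N(d2) = 0.6701538763; sqrt(T) = 0.2886173938
Term 1 = -1.0800 * 0.9969226448 * 0.3554053930 * 0.1400 / (2 * 0.2886173938) = -0.0928078623
Term 2 = -0.0360 * 1.0600 * 0.9970056919 * 0.6701538763 = -0.0254964983
Term 3 = 0.0370 * 1.0800 * 0.9969226448 * 0.6846509638 = 0.0272744602
Theta = -0.0928078623 + (-0.0254964983) + (0.0272744602) = -0.091030


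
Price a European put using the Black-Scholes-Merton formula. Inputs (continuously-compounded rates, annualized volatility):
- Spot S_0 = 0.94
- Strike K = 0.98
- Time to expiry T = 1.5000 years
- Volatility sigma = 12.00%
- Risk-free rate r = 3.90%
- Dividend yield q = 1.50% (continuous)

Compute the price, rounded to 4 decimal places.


Answer: Price = 0.0566

Derivation:
d1 = (ln(S/K) + (r - q + 0.5*sigma^2) * T) / (sigma * sqrt(T)) = 0.03488688
d2 = d1 - sigma * sqrt(T) = -0.11208250
exp(-rT) = 0.94317824; exp(-qT) = 0.97775124
P = K * exp(-rT) * N(-d2) - S_0 * exp(-qT) * N(-d1)
N(-d1) = 0.48608497; N(-d2) = 0.54462100
P = 0.9800 * 0.94317824 * 0.54462100 - 0.9400 * 0.97775124 * 0.48608497 = 0.0566


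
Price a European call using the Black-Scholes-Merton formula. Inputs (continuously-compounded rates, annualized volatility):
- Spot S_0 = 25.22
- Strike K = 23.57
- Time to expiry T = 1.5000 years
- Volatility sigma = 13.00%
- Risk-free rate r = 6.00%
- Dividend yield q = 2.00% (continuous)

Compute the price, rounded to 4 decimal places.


Answer: Price = 3.3705

Derivation:
d1 = (ln(S/K) + (r - q + 0.5*sigma^2) * T) / (sigma * sqrt(T)) = 0.88142447
d2 = d1 - sigma * sqrt(T) = 0.72220764
exp(-rT) = 0.91393119; exp(-qT) = 0.97044553
C = S_0 * exp(-qT) * N(d1) - K * exp(-rT) * N(d2)
N(d1) = 0.81095594; N(d2) = 0.76491659
C = 25.2200 * 0.97044553 * 0.81095594 - 23.5700 * 0.91393119 * 0.76491659 = 3.3705


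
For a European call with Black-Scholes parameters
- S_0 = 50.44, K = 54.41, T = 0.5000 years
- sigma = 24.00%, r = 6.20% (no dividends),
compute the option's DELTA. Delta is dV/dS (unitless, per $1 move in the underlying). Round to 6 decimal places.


d1 = -0.1789183414; d2 = -0.3486239689
phi(d1) = 0.3926076862; exp(-qT) = 1.0000000000; exp(-rT) = 0.9694755731
N(d1) = 0.4290009104
Delta = exp(-qT) * N(d1) = 1.0000000000 * 0.4290009104 = 0.429001

Answer: Delta = 0.429001


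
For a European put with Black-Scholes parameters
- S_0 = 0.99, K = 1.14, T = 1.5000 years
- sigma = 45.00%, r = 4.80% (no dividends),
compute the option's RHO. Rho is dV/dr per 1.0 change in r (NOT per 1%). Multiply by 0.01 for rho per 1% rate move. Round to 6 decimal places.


Answer: Rho = -1.043443

Derivation:
d1 = 0.1502288421; d2 = -0.4009063501
phi(d1) = 0.3944657798; exp(-qT) = 1.0000000000; exp(-rT) = 0.9305308958
N(-d2) = 0.6557554627
Rho = -K*T*exp(-rT)*N(-d2) = -1.1400 * 1.5000 * 0.9305308958 * 0.6557554627 = -1.043443


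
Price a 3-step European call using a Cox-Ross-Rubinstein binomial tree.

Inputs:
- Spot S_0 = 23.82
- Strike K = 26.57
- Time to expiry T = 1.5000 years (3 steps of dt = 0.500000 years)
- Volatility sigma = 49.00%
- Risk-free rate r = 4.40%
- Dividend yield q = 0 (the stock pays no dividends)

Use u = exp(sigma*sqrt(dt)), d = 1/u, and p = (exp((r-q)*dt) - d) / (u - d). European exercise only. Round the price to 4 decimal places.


dt = T/N = 0.500000
u = exp(sigma*sqrt(dt)) = 1.414084; d = 1/u = 0.707171
p = (exp((r-q)*dt) - d) / (u - d) = 0.445702
Discount per step: exp(-r*dt) = 0.978240
Stock lattice S(k, i) with i counting down-moves:
  k=0: S(0,0) = 23.8200
  k=1: S(1,0) = 33.6835; S(1,1) = 16.8448
  k=2: S(2,0) = 47.6313; S(2,1) = 23.8200; S(2,2) = 11.9122
  k=3: S(3,0) = 67.3547; S(3,1) = 33.6835; S(3,2) = 16.8448; S(3,3) = 8.4239
Terminal payoffs V(N, i) = max(S_T - K, 0):
  V(3,0) = 40.784690; V(3,1) = 7.113493; V(3,2) = 0.000000; V(3,3) = 0.000000
Backward induction: V(k, i) = exp(-r*dt) * [p * V(k+1, i) + (1-p) * V(k+1, i+1)].
  V(2,0) = exp(-r*dt) * [p*40.784690 + (1-p)*7.113493] = 21.639462
  V(2,1) = exp(-r*dt) * [p*7.113493 + (1-p)*0.000000] = 3.101507
  V(2,2) = exp(-r*dt) * [p*0.000000 + (1-p)*0.000000] = 0.000000
  V(1,0) = exp(-r*dt) * [p*21.639462 + (1-p)*3.101507] = 11.116631
  V(1,1) = exp(-r*dt) * [p*3.101507 + (1-p)*0.000000] = 1.352268
  V(0,0) = exp(-r*dt) * [p*11.116631 + (1-p)*1.352268] = 5.580138

Answer: Price = V(0,0) = 5.5801


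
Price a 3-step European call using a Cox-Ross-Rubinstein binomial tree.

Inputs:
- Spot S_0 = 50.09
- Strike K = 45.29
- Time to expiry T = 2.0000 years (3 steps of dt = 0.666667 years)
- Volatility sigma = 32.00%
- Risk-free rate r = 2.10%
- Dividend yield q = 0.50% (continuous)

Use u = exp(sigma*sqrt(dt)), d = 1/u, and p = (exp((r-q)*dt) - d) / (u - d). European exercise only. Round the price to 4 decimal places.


Answer: Price = V(0,0) = 12.2475

Derivation:
dt = T/N = 0.666667
u = exp(sigma*sqrt(dt)) = 1.298590; d = 1/u = 0.770066
p = (exp((r-q)*dt) - d) / (u - d) = 0.455339
Discount per step: exp(-r*dt) = 0.986098
Stock lattice S(k, i) with i counting down-moves:
  k=0: S(0,0) = 50.0900
  k=1: S(1,0) = 65.0464; S(1,1) = 38.5726
  k=2: S(2,0) = 84.4685; S(2,1) = 50.0900; S(2,2) = 29.7035
  k=3: S(3,0) = 109.6900; S(3,1) = 65.0464; S(3,2) = 38.5726; S(3,3) = 22.8736
Terminal payoffs V(N, i) = max(S_T - K, 0):
  V(3,0) = 64.399989; V(3,1) = 19.756363; V(3,2) = 0.000000; V(3,3) = 0.000000
Backward induction: V(k, i) = exp(-r*dt) * [p * V(k+1, i) + (1-p) * V(k+1, i+1)].
  V(2,0) = exp(-r*dt) * [p*64.399989 + (1-p)*19.756363] = 39.527093
  V(2,1) = exp(-r*dt) * [p*19.756363 + (1-p)*0.000000] = 8.870786
  V(2,2) = exp(-r*dt) * [p*0.000000 + (1-p)*0.000000] = 0.000000
  V(1,0) = exp(-r*dt) * [p*39.527093 + (1-p)*8.870786] = 22.512419
  V(1,1) = exp(-r*dt) * [p*8.870786 + (1-p)*0.000000] = 3.983063
  V(0,0) = exp(-r*dt) * [p*22.512419 + (1-p)*3.983063] = 12.247537


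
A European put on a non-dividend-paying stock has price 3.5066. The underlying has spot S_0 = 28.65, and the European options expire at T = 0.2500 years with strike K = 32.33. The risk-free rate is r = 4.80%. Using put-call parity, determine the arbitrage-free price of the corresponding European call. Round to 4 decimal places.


Put-call parity: C - P = S_0 * exp(-qT) - K * exp(-rT).
S_0 * exp(-qT) = 28.6500 * 1.00000000 = 28.65000000
K * exp(-rT) = 32.3300 * 0.98807171 = 31.94435848
C = P + S*exp(-qT) - K*exp(-rT)
C = 3.5066 + 28.65000000 - 31.94435848 = 0.2122

Answer: Call price = 0.2122


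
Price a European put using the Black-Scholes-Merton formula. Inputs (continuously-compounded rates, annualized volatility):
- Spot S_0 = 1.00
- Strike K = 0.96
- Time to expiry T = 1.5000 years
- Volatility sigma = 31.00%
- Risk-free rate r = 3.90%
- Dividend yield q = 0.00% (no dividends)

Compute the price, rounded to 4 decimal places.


Answer: Price = 0.1010

Derivation:
d1 = (ln(S/K) + (r - q + 0.5*sigma^2) * T) / (sigma * sqrt(T)) = 0.45143568
d2 = d1 - sigma * sqrt(T) = 0.07176477
exp(-rT) = 0.94317824; exp(-qT) = 1.00000000
P = K * exp(-rT) * N(-d2) - S_0 * exp(-qT) * N(-d1)
N(-d1) = 0.32583779; N(-d2) = 0.47139456
P = 0.9600 * 0.94317824 * 0.47139456 - 1.0000 * 1.00000000 * 0.32583779 = 0.1010


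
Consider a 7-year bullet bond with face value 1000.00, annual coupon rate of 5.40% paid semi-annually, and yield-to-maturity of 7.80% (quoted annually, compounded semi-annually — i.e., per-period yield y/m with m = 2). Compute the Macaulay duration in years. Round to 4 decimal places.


Coupon per period c = face * coupon_rate / m = 27.000000
Periods per year m = 2; per-period yield y/m = 0.039000
Number of cashflows N = 14
Cashflows (t years, CF_t, discount factor 1/(1+y/m)^(m*t), PV):
  t = 0.5000: CF_t = 27.000000, DF = 0.962464, PV = 25.986526
  t = 1.0000: CF_t = 27.000000, DF = 0.926337, PV = 25.011093
  t = 1.5000: CF_t = 27.000000, DF = 0.891566, PV = 24.072274
  t = 2.0000: CF_t = 27.000000, DF = 0.858100, PV = 23.168695
  t = 2.5000: CF_t = 27.000000, DF = 0.825890, PV = 22.299033
  t = 3.0000: CF_t = 27.000000, DF = 0.794889, PV = 21.462014
  t = 3.5000: CF_t = 27.000000, DF = 0.765052, PV = 20.656414
  t = 4.0000: CF_t = 27.000000, DF = 0.736335, PV = 19.881053
  t = 4.5000: CF_t = 27.000000, DF = 0.708696, PV = 19.134796
  t = 5.0000: CF_t = 27.000000, DF = 0.682094, PV = 18.416551
  t = 5.5000: CF_t = 27.000000, DF = 0.656491, PV = 17.725265
  t = 6.0000: CF_t = 27.000000, DF = 0.631849, PV = 17.059928
  t = 6.5000: CF_t = 27.000000, DF = 0.608132, PV = 16.419565
  t = 7.0000: CF_t = 1027.000000, DF = 0.585305, PV = 601.108374
Price P = sum_t PV_t = 872.401580
Macaulay numerator sum_t t * PV_t:
  t * PV_t at t = 0.5000: 12.993263
  t * PV_t at t = 1.0000: 25.011093
  t * PV_t at t = 1.5000: 36.108411
  t * PV_t at t = 2.0000: 46.337390
  t * PV_t at t = 2.5000: 55.747582
  t * PV_t at t = 3.0000: 64.386043
  t * PV_t at t = 3.5000: 72.297449
  t * PV_t at t = 4.0000: 79.524212
  t * PV_t at t = 4.5000: 86.106582
  t * PV_t at t = 5.0000: 92.082753
  t * PV_t at t = 5.5000: 97.488958
  t * PV_t at t = 6.0000: 102.359568
  t * PV_t at t = 6.5000: 106.727172
  t * PV_t at t = 7.0000: 4207.758615
Macaulay duration D = (sum_t t * PV_t) / P = 5084.929091 / 872.401580 = 5.828656

Answer: Macaulay duration = 5.8287 years


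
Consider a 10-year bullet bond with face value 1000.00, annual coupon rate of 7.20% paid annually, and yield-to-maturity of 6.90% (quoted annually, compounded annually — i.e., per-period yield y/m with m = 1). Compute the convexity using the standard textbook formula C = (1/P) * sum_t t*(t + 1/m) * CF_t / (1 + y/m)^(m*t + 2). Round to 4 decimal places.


Coupon per period c = face * coupon_rate / m = 72.000000
Periods per year m = 1; per-period yield y/m = 0.069000
Number of cashflows N = 10
Cashflows (t years, CF_t, discount factor 1/(1+y/m)^(m*t), PV):
  t = 1.0000: CF_t = 72.000000, DF = 0.935454, PV = 67.352666
  t = 2.0000: CF_t = 72.000000, DF = 0.875074, PV = 63.005300
  t = 3.0000: CF_t = 72.000000, DF = 0.818591, PV = 58.938541
  t = 4.0000: CF_t = 72.000000, DF = 0.765754, PV = 55.134276
  t = 5.0000: CF_t = 72.000000, DF = 0.716327, PV = 51.575562
  t = 6.0000: CF_t = 72.000000, DF = 0.670091, PV = 48.246550
  t = 7.0000: CF_t = 72.000000, DF = 0.626839, PV = 45.132414
  t = 8.0000: CF_t = 72.000000, DF = 0.586379, PV = 42.219283
  t = 9.0000: CF_t = 72.000000, DF = 0.548530, PV = 39.494184
  t = 10.0000: CF_t = 1072.000000, DF = 0.513125, PV = 550.069713
Price P = sum_t PV_t = 1021.168490
Convexity numerator sum_t t*(t + 1/m) * CF_t / (1+y/m)^(m*t + 2):
  t = 1.0000: term = 117.877082
  t = 2.0000: term = 330.805656
  t = 3.0000: term = 618.906746
  t = 4.0000: term = 964.931004
  t = 5.0000: term = 1353.972410
  t = 6.0000: term = 1773.209891
  t = 7.0000: term = 2211.674326
  t = 8.0000: term = 2660.038612
  t = 9.0000: term = 3110.428686
  t = 10.0000: term = 52948.664188
Convexity = (1/P) * sum = 66090.508601 / 1021.168490 = 64.720474

Answer: Convexity = 64.7205


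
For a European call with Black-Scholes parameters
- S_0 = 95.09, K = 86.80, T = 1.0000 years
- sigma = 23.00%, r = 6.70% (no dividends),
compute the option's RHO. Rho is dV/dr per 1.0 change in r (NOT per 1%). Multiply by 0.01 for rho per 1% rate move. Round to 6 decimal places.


Answer: Rho = 58.173542

Derivation:
d1 = 0.8029008256; d2 = 0.5729008256
phi(d1) = 0.2890188405; exp(-qT) = 1.0000000000; exp(-rT) = 0.9351952013
N(d2) = 0.7166440772
Rho = K*T*exp(-rT)*N(d2) = 86.8000 * 1.0000 * 0.9351952013 * 0.7166440772 = 58.173542


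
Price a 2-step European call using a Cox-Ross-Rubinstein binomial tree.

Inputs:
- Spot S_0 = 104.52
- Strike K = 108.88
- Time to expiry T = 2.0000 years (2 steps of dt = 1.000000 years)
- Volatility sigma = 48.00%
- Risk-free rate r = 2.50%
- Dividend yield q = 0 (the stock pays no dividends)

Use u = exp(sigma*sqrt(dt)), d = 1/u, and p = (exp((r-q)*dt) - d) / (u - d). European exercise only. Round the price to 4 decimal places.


Answer: Price = V(0,0) = 25.9373

Derivation:
dt = T/N = 1.000000
u = exp(sigma*sqrt(dt)) = 1.616074; d = 1/u = 0.618783
p = (exp((r-q)*dt) - d) / (u - d) = 0.407636
Discount per step: exp(-r*dt) = 0.975310
Stock lattice S(k, i) with i counting down-moves:
  k=0: S(0,0) = 104.5200
  k=1: S(1,0) = 168.9121; S(1,1) = 64.6752
  k=2: S(2,0) = 272.9745; S(2,1) = 104.5200; S(2,2) = 40.0200
Terminal payoffs V(N, i) = max(S_T - K, 0):
  V(2,0) = 164.094515; V(2,1) = 0.000000; V(2,2) = 0.000000
Backward induction: V(k, i) = exp(-r*dt) * [p * V(k+1, i) + (1-p) * V(k+1, i+1)].
  V(1,0) = exp(-r*dt) * [p*164.094515 + (1-p)*0.000000] = 65.239293
  V(1,1) = exp(-r*dt) * [p*0.000000 + (1-p)*0.000000] = 0.000000
  V(0,0) = exp(-r*dt) * [p*65.239293 + (1-p)*0.000000] = 25.937280


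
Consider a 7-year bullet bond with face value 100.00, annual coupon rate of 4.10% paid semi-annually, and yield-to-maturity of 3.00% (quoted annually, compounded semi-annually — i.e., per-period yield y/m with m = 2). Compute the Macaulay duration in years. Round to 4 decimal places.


Answer: Macaulay duration = 6.1892 years

Derivation:
Coupon per period c = face * coupon_rate / m = 2.050000
Periods per year m = 2; per-period yield y/m = 0.015000
Number of cashflows N = 14
Cashflows (t years, CF_t, discount factor 1/(1+y/m)^(m*t), PV):
  t = 0.5000: CF_t = 2.050000, DF = 0.985222, PV = 2.019704
  t = 1.0000: CF_t = 2.050000, DF = 0.970662, PV = 1.989857
  t = 1.5000: CF_t = 2.050000, DF = 0.956317, PV = 1.960450
  t = 2.0000: CF_t = 2.050000, DF = 0.942184, PV = 1.931478
  t = 2.5000: CF_t = 2.050000, DF = 0.928260, PV = 1.902934
  t = 3.0000: CF_t = 2.050000, DF = 0.914542, PV = 1.874811
  t = 3.5000: CF_t = 2.050000, DF = 0.901027, PV = 1.847105
  t = 4.0000: CF_t = 2.050000, DF = 0.887711, PV = 1.819808
  t = 4.5000: CF_t = 2.050000, DF = 0.874592, PV = 1.792914
  t = 5.0000: CF_t = 2.050000, DF = 0.861667, PV = 1.766418
  t = 5.5000: CF_t = 2.050000, DF = 0.848933, PV = 1.740313
  t = 6.0000: CF_t = 2.050000, DF = 0.836387, PV = 1.714594
  t = 6.5000: CF_t = 2.050000, DF = 0.824027, PV = 1.689255
  t = 7.0000: CF_t = 102.050000, DF = 0.811849, PV = 82.849219
Price P = sum_t PV_t = 106.898860
Macaulay numerator sum_t t * PV_t:
  t * PV_t at t = 0.5000: 1.009852
  t * PV_t at t = 1.0000: 1.989857
  t * PV_t at t = 1.5000: 2.940675
  t * PV_t at t = 2.0000: 3.862955
  t * PV_t at t = 2.5000: 4.757334
  t * PV_t at t = 3.0000: 5.624434
  t * PV_t at t = 3.5000: 6.464867
  t * PV_t at t = 4.0000: 7.279231
  t * PV_t at t = 4.5000: 8.068113
  t * PV_t at t = 5.0000: 8.832089
  t * PV_t at t = 5.5000: 9.571722
  t * PV_t at t = 6.0000: 10.287565
  t * PV_t at t = 6.5000: 10.980160
  t * PV_t at t = 7.0000: 579.944531
Macaulay duration D = (sum_t t * PV_t) / P = 661.613387 / 106.898860 = 6.189153


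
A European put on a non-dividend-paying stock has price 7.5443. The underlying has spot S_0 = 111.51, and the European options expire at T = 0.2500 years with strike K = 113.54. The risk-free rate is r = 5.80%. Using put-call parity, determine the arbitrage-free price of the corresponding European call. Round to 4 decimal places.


Put-call parity: C - P = S_0 * exp(-qT) - K * exp(-rT).
S_0 * exp(-qT) = 111.5100 * 1.00000000 = 111.51000000
K * exp(-rT) = 113.5400 * 0.98560462 = 111.90554841
C = P + S*exp(-qT) - K*exp(-rT)
C = 7.5443 + 111.51000000 - 111.90554841 = 7.1488

Answer: Call price = 7.1488


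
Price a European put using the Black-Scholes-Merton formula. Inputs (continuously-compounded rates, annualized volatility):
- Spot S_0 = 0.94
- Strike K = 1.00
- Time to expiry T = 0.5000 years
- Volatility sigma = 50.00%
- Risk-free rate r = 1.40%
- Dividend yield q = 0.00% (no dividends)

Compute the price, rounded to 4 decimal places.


d1 = (ln(S/K) + (r - q + 0.5*sigma^2) * T) / (sigma * sqrt(T)) = 0.02156561
d2 = d1 - sigma * sqrt(T) = -0.33198778
exp(-rT) = 0.99302444; exp(-qT) = 1.00000000
P = K * exp(-rT) * N(-d2) - S_0 * exp(-qT) * N(-d1)
N(-d1) = 0.49139723; N(-d2) = 0.63005076
P = 1.0000 * 0.99302444 * 0.63005076 - 0.9400 * 1.00000000 * 0.49139723 = 0.1637

Answer: Price = 0.1637


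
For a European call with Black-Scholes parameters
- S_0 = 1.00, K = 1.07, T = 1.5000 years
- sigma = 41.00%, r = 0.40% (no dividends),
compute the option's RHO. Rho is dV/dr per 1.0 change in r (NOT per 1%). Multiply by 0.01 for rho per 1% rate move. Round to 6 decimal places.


Answer: Rho = 0.565175

Derivation:
d1 = 0.1282822702; d2 = -0.3738631271
phi(d1) = 0.3956731831; exp(-qT) = 1.0000000000; exp(-rT) = 0.9940179641
N(d2) = 0.3542530753
Rho = K*T*exp(-rT)*N(d2) = 1.0700 * 1.5000 * 0.9940179641 * 0.3542530753 = 0.565175


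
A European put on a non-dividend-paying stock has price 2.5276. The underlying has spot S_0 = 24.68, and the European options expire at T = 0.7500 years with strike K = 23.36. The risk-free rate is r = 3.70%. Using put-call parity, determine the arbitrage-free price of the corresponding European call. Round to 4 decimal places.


Answer: Call price = 4.4869

Derivation:
Put-call parity: C - P = S_0 * exp(-qT) - K * exp(-rT).
S_0 * exp(-qT) = 24.6800 * 1.00000000 = 24.68000000
K * exp(-rT) = 23.3600 * 0.97263149 = 22.72067171
C = P + S*exp(-qT) - K*exp(-rT)
C = 2.5276 + 24.68000000 - 22.72067171 = 4.4869


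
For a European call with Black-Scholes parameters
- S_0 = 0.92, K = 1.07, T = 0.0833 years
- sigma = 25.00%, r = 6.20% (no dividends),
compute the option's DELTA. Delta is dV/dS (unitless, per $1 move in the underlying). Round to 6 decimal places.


Answer: Delta = 0.023537

Derivation:
d1 = -1.9856396114; d2 = -2.0577939598
phi(d1) = 0.0555583829; exp(-qT) = 1.0000000000; exp(-rT) = 0.9948487136
N(d1) = 0.0235366774
Delta = exp(-qT) * N(d1) = 1.0000000000 * 0.0235366774 = 0.023537


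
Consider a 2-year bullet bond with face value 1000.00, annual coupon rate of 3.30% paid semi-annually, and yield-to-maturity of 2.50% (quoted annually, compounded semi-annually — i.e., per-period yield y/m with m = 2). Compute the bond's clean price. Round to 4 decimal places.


Answer: Price = 1015.5122

Derivation:
Coupon per period c = face * coupon_rate / m = 16.500000
Periods per year m = 2; per-period yield y/m = 0.012500
Number of cashflows N = 4
Cashflows (t years, CF_t, discount factor 1/(1+y/m)^(m*t), PV):
  t = 0.5000: CF_t = 16.500000, DF = 0.987654, PV = 16.296296
  t = 1.0000: CF_t = 16.500000, DF = 0.975461, PV = 16.095107
  t = 1.5000: CF_t = 16.500000, DF = 0.963418, PV = 15.896402
  t = 2.0000: CF_t = 1016.500000, DF = 0.951524, PV = 967.224426
Price P = sum_t PV_t = 1015.512232
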